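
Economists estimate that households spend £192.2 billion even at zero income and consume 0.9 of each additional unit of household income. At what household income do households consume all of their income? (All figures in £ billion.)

Y = 1922

At break-even, C = Y: 192.2 + 0.9Y = Y
0.1Y = 192.2, so Y = 192.2/0.1 = 1922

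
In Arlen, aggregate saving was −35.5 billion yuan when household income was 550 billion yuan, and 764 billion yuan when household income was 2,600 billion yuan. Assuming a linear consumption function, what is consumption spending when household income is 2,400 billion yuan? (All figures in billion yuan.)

MPS = ΔS/ΔY = (764 − (-35.5))/(2600 − 550) = 799.5/2050 = 0.39
MPC = 1 − MPS = 0.61
Autonomous saving = -35.5 − 0.39(550) = -250, so a = 250
C = 250 + 0.61(2400) = 250 + 1464 = 1714

C = 1714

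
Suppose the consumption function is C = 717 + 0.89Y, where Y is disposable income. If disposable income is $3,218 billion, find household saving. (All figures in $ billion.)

S = -363.02

C = 717 + 0.89(3218) = 717 + 2864.02 = 3581.02
S = Y − C = 3218 − 3581.02 = -363.02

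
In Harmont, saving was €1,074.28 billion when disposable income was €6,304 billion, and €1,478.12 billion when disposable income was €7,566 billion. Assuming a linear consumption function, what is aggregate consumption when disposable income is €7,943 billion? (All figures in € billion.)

MPS = ΔS/ΔY = (1478.12 − 1074.28)/(7566 − 6304) = 403.84/1262 = 0.32
MPC = 1 − MPS = 0.68
Autonomous saving = 1074.28 − 0.32(6304) = -943, so a = 943
C = 943 + 0.68(7943) = 943 + 5401.24 = 6344.24

C = 6344.24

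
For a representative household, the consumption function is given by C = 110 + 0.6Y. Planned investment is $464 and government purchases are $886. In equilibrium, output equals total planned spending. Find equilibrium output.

Y = 3650

Y = C + I + G = 110 + 0.6Y + 464 + 886
Y − 0.6Y = 1460
0.4Y = 1460, so Y = 1460/0.4 = 3650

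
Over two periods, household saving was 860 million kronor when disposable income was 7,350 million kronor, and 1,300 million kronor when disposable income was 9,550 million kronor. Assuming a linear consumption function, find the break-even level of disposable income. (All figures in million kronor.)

MPS = ΔS/ΔY = (1300 − 860)/(9550 − 7350) = 440/2200 = 0.2
MPC = 1 − MPS = 0.8
From S(7350) = 860: −a + 0.2(7350) = 860, so a = 1470 − 860 = 610
Break-even (S = 0): Y = a/MPS = 610/0.2 = 3050

Y = 3050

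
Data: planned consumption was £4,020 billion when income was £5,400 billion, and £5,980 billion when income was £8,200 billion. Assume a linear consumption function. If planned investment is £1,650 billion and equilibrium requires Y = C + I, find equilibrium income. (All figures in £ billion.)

MPC = (5980 − 4020)/(8200 − 5400) = 1960/2800 = 0.7
a = 4020 − 0.7(5400) = 240
Equilibrium: Y = 240 + 0.7Y + 1650
0.3Y = 1890, so Y = 1890/0.3 = 6300

Y = 6300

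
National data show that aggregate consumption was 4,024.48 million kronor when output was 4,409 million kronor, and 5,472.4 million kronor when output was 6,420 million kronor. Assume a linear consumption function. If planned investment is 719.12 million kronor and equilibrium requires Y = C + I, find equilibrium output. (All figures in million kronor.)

MPC = (5472.4 − 4024.48)/(6420 − 4409) = 1447.92/2011 = 0.72
a = 4024.48 − 0.72(4409) = 850
Equilibrium: Y = 850 + 0.72Y + 719.12
0.28Y = 1569.12, so Y = 1569.12/0.28 = 5604

Y = 5604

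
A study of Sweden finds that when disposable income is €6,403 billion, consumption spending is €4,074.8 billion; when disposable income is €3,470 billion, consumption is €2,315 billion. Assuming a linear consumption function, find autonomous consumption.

a = 233

MPC = ΔC/ΔY = (4074.8 − 2315)/(6403 − 3470) = 1759.8/2933 = 0.6
a = C − MPC·Y = 2315 − 0.6(3470) = 2315 − 2082 = 233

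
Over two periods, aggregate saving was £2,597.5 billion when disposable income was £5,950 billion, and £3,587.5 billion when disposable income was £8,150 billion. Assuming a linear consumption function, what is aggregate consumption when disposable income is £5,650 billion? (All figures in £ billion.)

MPS = ΔS/ΔY = (3587.5 − 2597.5)/(8150 − 5950) = 990/2200 = 0.45
MPC = 1 − MPS = 0.55
Autonomous saving = 2597.5 − 0.45(5950) = -80, so a = 80
C = 80 + 0.55(5650) = 80 + 3107.5 = 3187.5

C = 3187.5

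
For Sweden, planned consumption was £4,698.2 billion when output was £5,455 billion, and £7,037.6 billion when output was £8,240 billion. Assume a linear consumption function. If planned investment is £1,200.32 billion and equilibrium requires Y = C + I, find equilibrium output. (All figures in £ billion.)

MPC = (7037.6 − 4698.2)/(8240 − 5455) = 2339.4/2785 = 0.84
a = 4698.2 − 0.84(5455) = 116
Equilibrium: Y = 116 + 0.84Y + 1200.32
0.16Y = 1316.32, so Y = 1316.32/0.16 = 8227

Y = 8227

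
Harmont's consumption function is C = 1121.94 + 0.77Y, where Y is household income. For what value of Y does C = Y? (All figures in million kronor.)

Y = 4878

At break-even, C = Y: 1121.94 + 0.77Y = Y
0.23Y = 1121.94, so Y = 1121.94/0.23 = 4878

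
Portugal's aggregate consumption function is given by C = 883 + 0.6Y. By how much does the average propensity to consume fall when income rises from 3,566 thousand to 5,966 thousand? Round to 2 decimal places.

At Y = 3566: C = 883 + 0.6(3566) = 3022.6, APC = 3022.6/3566 = 0.848
At Y = 5966: C = 4462.6, APC = 4462.6/5966 = 0.748
Fall in APC = 0.848 − 0.748 = 0.10

ΔAPC = 0.10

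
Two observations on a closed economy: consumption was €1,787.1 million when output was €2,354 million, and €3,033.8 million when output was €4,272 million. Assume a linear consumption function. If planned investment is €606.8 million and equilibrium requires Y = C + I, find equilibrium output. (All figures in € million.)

Y = 2468

MPC = (3033.8 − 1787.1)/(4272 − 2354) = 1246.7/1918 = 0.65
a = 1787.1 − 0.65(2354) = 257
Equilibrium: Y = 257 + 0.65Y + 606.8
0.35Y = 863.8, so Y = 863.8/0.35 = 2468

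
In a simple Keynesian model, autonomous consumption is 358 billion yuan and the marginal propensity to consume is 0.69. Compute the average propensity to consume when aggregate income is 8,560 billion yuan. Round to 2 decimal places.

APC = 0.73

C = 358 + 0.69(8560) = 6264.4
APC = C/Y = 6264.4/8560 = 0.73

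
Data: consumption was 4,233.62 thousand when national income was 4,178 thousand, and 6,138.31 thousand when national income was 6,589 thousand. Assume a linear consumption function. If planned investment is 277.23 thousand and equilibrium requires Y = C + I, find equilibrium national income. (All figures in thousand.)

MPC = (6138.31 − 4233.62)/(6589 − 4178) = 1904.69/2411 = 0.79
a = 4233.62 − 0.79(4178) = 933
Equilibrium: Y = 933 + 0.79Y + 277.23
0.21Y = 1210.23, so Y = 1210.23/0.21 = 5763

Y = 5763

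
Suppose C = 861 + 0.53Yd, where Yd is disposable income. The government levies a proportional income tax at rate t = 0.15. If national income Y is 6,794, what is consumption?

Yd = (1 − 0.15)(6794) = 0.85(6794) = 5774.9
C = 861 + 0.53(5774.9) = 861 + 3060.697 = 3921.697

C = 3921.697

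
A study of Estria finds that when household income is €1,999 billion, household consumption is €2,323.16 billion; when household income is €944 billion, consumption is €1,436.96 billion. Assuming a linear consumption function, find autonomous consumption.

MPC = ΔC/ΔY = (2323.16 − 1436.96)/(1999 − 944) = 886.2/1055 = 0.84
a = C − MPC·Y = 1436.96 − 0.84(944) = 1436.96 − 792.96 = 644

a = 644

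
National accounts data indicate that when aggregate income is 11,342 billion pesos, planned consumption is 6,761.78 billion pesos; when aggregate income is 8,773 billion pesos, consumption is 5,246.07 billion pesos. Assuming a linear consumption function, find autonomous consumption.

MPC = ΔC/ΔY = (6761.78 − 5246.07)/(11342 − 8773) = 1515.71/2569 = 0.59
a = C − MPC·Y = 5246.07 − 0.59(8773) = 5246.07 − 5176.07 = 70

a = 70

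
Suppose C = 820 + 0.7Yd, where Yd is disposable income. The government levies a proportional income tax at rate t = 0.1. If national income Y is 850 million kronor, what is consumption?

C = 1355.5

Yd = (1 − 0.1)(850) = 0.9(850) = 765
C = 820 + 0.7(765) = 820 + 535.5 = 1355.5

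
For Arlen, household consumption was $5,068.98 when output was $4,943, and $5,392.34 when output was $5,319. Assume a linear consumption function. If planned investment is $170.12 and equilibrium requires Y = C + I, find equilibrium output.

MPC = (5392.34 − 5068.98)/(5319 − 4943) = 323.36/376 = 0.86
a = 5068.98 − 0.86(4943) = 818
Equilibrium: Y = 818 + 0.86Y + 170.12
0.14Y = 988.12, so Y = 988.12/0.14 = 7058

Y = 7058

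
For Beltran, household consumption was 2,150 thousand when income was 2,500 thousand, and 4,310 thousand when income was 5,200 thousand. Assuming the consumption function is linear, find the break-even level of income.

MPC = (4310 − 2150)/(5200 − 2500) = 2160/2700 = 0.8
a = 2150 − 0.8(2500) = 2150 − 2000 = 150
Break-even: Y = a/(1−MPC) = 150/0.2 = 750

Y = 750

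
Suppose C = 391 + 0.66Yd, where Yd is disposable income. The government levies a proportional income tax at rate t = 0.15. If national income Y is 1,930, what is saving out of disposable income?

Yd = (1 − 0.15)(1930) = 0.85(1930) = 1640.5
C = 391 + 0.66(1640.5) = 391 + 1082.73 = 1473.73
S = Yd − C = 1640.5 − 1473.73 = 166.77

S = 166.77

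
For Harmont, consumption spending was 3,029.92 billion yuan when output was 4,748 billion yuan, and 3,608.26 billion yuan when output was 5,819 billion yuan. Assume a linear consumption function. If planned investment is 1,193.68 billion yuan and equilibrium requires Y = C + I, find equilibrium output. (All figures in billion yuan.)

Y = 3608

MPC = (3608.26 − 3029.92)/(5819 − 4748) = 578.34/1071 = 0.54
a = 3029.92 − 0.54(4748) = 466
Equilibrium: Y = 466 + 0.54Y + 1193.68
0.46Y = 1659.68, so Y = 1659.68/0.46 = 3608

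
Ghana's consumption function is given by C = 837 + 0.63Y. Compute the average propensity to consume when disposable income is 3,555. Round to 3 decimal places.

APC = 0.865

C = 837 + 0.63(3555) = 3076.65
APC = C/Y = 3076.65/3555 = 0.865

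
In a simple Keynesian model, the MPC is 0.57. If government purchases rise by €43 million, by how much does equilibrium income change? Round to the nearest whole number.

The multiplier is 1/(1 − MPC) = 1/0.43.
ΔY = 43/0.43 = 100.00 ≈ 100

ΔY ≈ 100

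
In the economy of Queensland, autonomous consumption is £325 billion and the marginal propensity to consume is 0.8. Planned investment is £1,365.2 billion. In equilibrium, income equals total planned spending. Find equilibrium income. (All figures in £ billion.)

Y = C + I = 325 + 0.8Y + 1365.2
Y − 0.8Y = 1690.2
0.2Y = 1690.2, so Y = 1690.2/0.2 = 8451

Y = 8451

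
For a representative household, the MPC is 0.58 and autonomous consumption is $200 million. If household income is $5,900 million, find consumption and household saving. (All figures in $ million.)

C = 200 + 0.58(5900) = 200 + 3422 = 3622
S = Y − C = 5900 − 3622 = 2278

C = 3622; S = 2278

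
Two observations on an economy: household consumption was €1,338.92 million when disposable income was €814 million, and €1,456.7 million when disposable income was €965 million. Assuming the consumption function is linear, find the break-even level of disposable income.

MPC = (1456.7 − 1338.92)/(965 − 814) = 117.78/151 = 0.78
a = 1338.92 − 0.78(814) = 1338.92 − 634.92 = 704
Break-even: Y = a/(1−MPC) = 704/0.22 = 3200

Y = 3200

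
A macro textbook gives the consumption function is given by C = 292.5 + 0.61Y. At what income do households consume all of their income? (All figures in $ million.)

At break-even, C = Y: 292.5 + 0.61Y = Y
0.39Y = 292.5, so Y = 292.5/0.39 = 750

Y = 750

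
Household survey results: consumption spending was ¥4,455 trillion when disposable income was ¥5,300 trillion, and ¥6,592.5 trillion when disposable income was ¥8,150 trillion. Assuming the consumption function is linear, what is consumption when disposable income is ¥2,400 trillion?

C = 2280

MPC = (6592.5 − 4455)/(8150 − 5300) = 2137.5/2850 = 0.75
a = 4455 − 0.75(5300) = 4455 − 3975 = 480
C = 480 + 0.75(2400) = 480 + 1800 = 2280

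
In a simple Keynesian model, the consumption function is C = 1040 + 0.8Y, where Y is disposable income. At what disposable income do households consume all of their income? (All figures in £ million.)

Y = 5200

At break-even, C = Y: 1040 + 0.8Y = Y
0.2Y = 1040, so Y = 1040/0.2 = 5200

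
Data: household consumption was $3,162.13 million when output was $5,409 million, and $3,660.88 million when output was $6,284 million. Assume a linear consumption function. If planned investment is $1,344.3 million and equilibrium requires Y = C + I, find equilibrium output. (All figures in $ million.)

MPC = (3660.88 − 3162.13)/(6284 − 5409) = 498.75/875 = 0.57
a = 3162.13 − 0.57(5409) = 79
Equilibrium: Y = 79 + 0.57Y + 1344.3
0.43Y = 1423.3, so Y = 1423.3/0.43 = 3310

Y = 3310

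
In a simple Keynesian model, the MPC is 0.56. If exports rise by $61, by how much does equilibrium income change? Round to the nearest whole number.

The multiplier is 1/(1 − MPC) = 1/0.44.
ΔY = 61/0.44 = 138.64 ≈ 139

ΔY ≈ 139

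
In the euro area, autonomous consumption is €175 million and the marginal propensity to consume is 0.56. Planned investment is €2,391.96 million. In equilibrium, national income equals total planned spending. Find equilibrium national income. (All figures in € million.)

Y = 5834

Y = C + I = 175 + 0.56Y + 2391.96
Y − 0.56Y = 2566.96
0.44Y = 2566.96, so Y = 2566.96/0.44 = 5834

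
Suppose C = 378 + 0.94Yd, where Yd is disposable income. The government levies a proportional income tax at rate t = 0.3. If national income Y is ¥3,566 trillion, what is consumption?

C = 2724.428

Yd = (1 − 0.3)(3566) = 0.7(3566) = 2496.2
C = 378 + 0.94(2496.2) = 378 + 2346.428 = 2724.428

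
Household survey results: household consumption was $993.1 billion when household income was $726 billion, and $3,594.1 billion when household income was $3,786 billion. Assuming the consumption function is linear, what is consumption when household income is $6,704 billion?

C = 6074.4

MPC = (3594.1 − 993.1)/(3786 − 726) = 2601/3060 = 0.85
a = 993.1 − 0.85(726) = 993.1 − 617.1 = 376
C = 376 + 0.85(6704) = 376 + 5698.4 = 6074.4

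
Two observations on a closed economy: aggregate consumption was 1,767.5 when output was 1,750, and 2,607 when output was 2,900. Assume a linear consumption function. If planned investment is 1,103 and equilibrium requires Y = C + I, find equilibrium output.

MPC = (2607 − 1767.5)/(2900 − 1750) = 839.5/1150 = 0.73
a = 1767.5 − 0.73(1750) = 490
Equilibrium: Y = 490 + 0.73Y + 1103
0.27Y = 1593, so Y = 1593/0.27 = 5900

Y = 5900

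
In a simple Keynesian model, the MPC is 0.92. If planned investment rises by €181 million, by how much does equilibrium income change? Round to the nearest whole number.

The multiplier is 1/(1 − MPC) = 1/0.08.
ΔY = 181/0.08 = 2262.50 ≈ 2263

ΔY ≈ 2263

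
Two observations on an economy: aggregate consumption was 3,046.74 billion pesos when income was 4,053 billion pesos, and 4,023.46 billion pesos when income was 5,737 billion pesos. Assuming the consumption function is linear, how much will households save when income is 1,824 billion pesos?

MPC = (4023.46 − 3046.74)/(5737 − 4053) = 976.72/1684 = 0.58
a = 3046.74 − 0.58(4053) = 3046.74 − 2350.74 = 696
C = 696 + 0.58(1824) = 1753.92
S = 1824 − 1753.92 = 70.08

S = 70.08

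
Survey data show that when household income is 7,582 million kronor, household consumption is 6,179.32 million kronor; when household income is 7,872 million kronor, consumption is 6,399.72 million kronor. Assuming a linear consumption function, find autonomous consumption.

a = 417

MPC = ΔC/ΔY = (6399.72 − 6179.32)/(7872 − 7582) = 220.4/290 = 0.76
a = C − MPC·Y = 6179.32 − 0.76(7582) = 6179.32 − 5762.32 = 417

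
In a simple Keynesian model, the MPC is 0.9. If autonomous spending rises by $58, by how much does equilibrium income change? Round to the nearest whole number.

The multiplier is 1/(1 − MPC) = 1/0.1.
ΔY = 58/0.1 = 580.00 ≈ 580

ΔY ≈ 580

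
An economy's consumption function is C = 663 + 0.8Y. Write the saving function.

S = -663 + 0.2Y

S = Y − C = Y − (663 + 0.8Y) = -663 + (1 − 0.8)Y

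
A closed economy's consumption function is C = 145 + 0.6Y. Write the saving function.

S = -145 + 0.4Y

S = Y − C = Y − (145 + 0.6Y) = -145 + (1 − 0.6)Y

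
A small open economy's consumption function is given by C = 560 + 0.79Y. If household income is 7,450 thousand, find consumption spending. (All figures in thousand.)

C = 6445.5

C = 560 + 0.79(7450) = 560 + 5885.5 = 6445.5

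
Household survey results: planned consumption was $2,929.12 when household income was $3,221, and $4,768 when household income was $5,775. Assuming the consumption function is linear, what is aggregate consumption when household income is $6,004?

MPC = (4768 − 2929.12)/(5775 − 3221) = 1838.88/2554 = 0.72
a = 2929.12 − 0.72(3221) = 2929.12 − 2319.12 = 610
C = 610 + 0.72(6004) = 610 + 4322.88 = 4932.88

C = 4932.88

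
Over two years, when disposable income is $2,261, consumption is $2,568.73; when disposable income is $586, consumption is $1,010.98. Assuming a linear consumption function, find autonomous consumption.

MPC = ΔC/ΔY = (2568.73 − 1010.98)/(2261 − 586) = 1557.75/1675 = 0.93
a = C − MPC·Y = 1010.98 − 0.93(586) = 1010.98 − 544.98 = 466

a = 466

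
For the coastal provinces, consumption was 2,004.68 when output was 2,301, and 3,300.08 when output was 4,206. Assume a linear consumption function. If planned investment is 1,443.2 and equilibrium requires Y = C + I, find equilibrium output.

MPC = (3300.08 − 2004.68)/(4206 − 2301) = 1295.4/1905 = 0.68
a = 2004.68 − 0.68(2301) = 440
Equilibrium: Y = 440 + 0.68Y + 1443.2
0.32Y = 1883.2, so Y = 1883.2/0.32 = 5885

Y = 5885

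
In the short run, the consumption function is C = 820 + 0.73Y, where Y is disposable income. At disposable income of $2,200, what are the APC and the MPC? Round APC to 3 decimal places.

APC = 1.103; MPC = 0.73

MPC = 0.73 (the slope of the consumption function)
C = 820 + 0.73(2200) = 2426, so APC = 2426/2200 = 1.103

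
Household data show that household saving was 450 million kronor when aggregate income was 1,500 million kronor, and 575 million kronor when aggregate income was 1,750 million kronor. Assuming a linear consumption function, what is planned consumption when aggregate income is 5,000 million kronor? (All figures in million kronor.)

MPS = ΔS/ΔY = (575 − 450)/(1750 − 1500) = 125/250 = 0.5
MPC = 1 − MPS = 0.5
Autonomous saving = 450 − 0.5(1500) = -300, so a = 300
C = 300 + 0.5(5000) = 300 + 2500 = 2800

C = 2800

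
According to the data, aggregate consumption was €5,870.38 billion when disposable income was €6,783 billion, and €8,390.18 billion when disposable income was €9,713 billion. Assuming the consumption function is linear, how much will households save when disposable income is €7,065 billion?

S = 952.1

MPC = (8390.18 − 5870.38)/(9713 − 6783) = 2519.8/2930 = 0.86
a = 5870.38 − 0.86(6783) = 5870.38 − 5833.38 = 37
C = 37 + 0.86(7065) = 6112.9
S = 7065 − 6112.9 = 952.1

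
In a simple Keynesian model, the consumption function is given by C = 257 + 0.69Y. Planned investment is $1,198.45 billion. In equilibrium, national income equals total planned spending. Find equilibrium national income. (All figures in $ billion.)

Y = 4695

Y = C + I = 257 + 0.69Y + 1198.45
Y − 0.69Y = 1455.45
0.31Y = 1455.45, so Y = 1455.45/0.31 = 4695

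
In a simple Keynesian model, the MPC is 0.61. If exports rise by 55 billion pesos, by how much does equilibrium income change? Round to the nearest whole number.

ΔY ≈ 141

The multiplier is 1/(1 − MPC) = 1/0.39.
ΔY = 55/0.39 = 141.03 ≈ 141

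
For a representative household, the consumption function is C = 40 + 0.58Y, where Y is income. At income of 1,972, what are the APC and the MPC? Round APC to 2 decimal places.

MPC = 0.58 (the slope of the consumption function)
C = 40 + 0.58(1972) = 1183.76, so APC = 1183.76/1972 = 0.60

APC = 0.60; MPC = 0.58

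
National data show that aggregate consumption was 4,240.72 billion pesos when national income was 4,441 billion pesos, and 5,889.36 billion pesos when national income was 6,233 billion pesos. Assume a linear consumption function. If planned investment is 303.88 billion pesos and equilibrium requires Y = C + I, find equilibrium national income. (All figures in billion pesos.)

Y = 5736

MPC = (5889.36 − 4240.72)/(6233 − 4441) = 1648.64/1792 = 0.92
a = 4240.72 − 0.92(4441) = 155
Equilibrium: Y = 155 + 0.92Y + 303.88
0.08Y = 458.88, so Y = 458.88/0.08 = 5736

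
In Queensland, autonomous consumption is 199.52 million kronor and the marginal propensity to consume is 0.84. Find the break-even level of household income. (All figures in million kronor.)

Y = 1247

At break-even, C = Y: 199.52 + 0.84Y = Y
0.16Y = 199.52, so Y = 199.52/0.16 = 1247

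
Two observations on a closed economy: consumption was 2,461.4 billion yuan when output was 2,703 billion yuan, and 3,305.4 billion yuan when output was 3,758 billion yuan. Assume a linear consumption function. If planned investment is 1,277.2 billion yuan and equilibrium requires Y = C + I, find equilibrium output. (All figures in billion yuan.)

Y = 7881

MPC = (3305.4 − 2461.4)/(3758 − 2703) = 844/1055 = 0.8
a = 2461.4 − 0.8(2703) = 299
Equilibrium: Y = 299 + 0.8Y + 1277.2
0.2Y = 1576.2, so Y = 1576.2/0.2 = 7881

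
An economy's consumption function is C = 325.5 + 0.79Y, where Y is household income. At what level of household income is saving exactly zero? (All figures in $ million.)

At break-even, C = Y: 325.5 + 0.79Y = Y
0.21Y = 325.5, so Y = 325.5/0.21 = 1550

Y = 1550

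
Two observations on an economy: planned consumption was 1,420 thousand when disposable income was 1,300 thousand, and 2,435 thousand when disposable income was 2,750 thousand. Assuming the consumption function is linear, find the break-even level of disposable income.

MPC = (2435 − 1420)/(2750 − 1300) = 1015/1450 = 0.7
a = 1420 − 0.7(1300) = 1420 − 910 = 510
Break-even: Y = a/(1−MPC) = 510/0.3 = 1700

Y = 1700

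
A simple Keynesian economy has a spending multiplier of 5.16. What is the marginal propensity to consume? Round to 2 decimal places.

MPC = 0.81

k = 1/(1 − MPC), so 1 − MPC = 1/k = 1/5.16 = 0.1938
MPC = 1 − 0.1938 = 0.81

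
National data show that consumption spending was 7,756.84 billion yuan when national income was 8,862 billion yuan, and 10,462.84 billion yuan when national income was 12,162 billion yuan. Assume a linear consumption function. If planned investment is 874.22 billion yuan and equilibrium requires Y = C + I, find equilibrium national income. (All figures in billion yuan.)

Y = 7579

MPC = (10462.84 − 7756.84)/(12162 − 8862) = 2706/3300 = 0.82
a = 7756.84 − 0.82(8862) = 490
Equilibrium: Y = 490 + 0.82Y + 874.22
0.18Y = 1364.22, so Y = 1364.22/0.18 = 7579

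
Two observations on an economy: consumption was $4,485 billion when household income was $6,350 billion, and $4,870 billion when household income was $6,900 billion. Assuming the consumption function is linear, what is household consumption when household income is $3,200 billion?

MPC = (4870 − 4485)/(6900 − 6350) = 385/550 = 0.7
a = 4485 − 0.7(6350) = 4485 − 4445 = 40
C = 40 + 0.7(3200) = 40 + 2240 = 2280

C = 2280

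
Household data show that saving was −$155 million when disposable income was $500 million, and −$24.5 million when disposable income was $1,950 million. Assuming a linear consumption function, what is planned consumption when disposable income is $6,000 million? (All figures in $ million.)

MPS = ΔS/ΔY = (-24.5 − (-155))/(1950 − 500) = 130.5/1450 = 0.09
MPC = 1 − MPS = 0.91
Autonomous saving = -155 − 0.09(500) = -200, so a = 200
C = 200 + 0.91(6000) = 200 + 5460 = 5660

C = 5660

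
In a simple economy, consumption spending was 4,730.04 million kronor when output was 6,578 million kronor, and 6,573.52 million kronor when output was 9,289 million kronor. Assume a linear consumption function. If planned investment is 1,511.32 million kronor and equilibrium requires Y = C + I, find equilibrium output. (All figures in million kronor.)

MPC = (6573.52 − 4730.04)/(9289 − 6578) = 1843.48/2711 = 0.68
a = 4730.04 − 0.68(6578) = 257
Equilibrium: Y = 257 + 0.68Y + 1511.32
0.32Y = 1768.32, so Y = 1768.32/0.32 = 5526

Y = 5526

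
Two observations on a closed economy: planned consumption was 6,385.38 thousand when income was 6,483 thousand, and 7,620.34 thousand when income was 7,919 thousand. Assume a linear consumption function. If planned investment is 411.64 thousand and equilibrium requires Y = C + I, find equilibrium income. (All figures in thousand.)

MPC = (7620.34 − 6385.38)/(7919 − 6483) = 1234.96/1436 = 0.86
a = 6385.38 − 0.86(6483) = 810
Equilibrium: Y = 810 + 0.86Y + 411.64
0.14Y = 1221.64, so Y = 1221.64/0.14 = 8726

Y = 8726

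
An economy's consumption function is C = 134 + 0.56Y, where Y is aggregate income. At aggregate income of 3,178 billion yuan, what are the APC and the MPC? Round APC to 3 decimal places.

MPC = 0.56 (the slope of the consumption function)
C = 134 + 0.56(3178) = 1913.68, so APC = 1913.68/3178 = 0.602

APC = 0.602; MPC = 0.56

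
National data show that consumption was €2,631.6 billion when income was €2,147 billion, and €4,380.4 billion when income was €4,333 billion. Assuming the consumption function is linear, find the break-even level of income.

Y = 4570

MPC = (4380.4 − 2631.6)/(4333 − 2147) = 1748.8/2186 = 0.8
a = 2631.6 − 0.8(2147) = 2631.6 − 1717.6 = 914
Break-even: Y = a/(1−MPC) = 914/0.2 = 4570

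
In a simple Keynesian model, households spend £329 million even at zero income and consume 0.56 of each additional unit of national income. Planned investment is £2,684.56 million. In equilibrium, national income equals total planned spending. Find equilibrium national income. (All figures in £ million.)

Y = 6849

Y = C + I = 329 + 0.56Y + 2684.56
Y − 0.56Y = 3013.56
0.44Y = 3013.56, so Y = 3013.56/0.44 = 6849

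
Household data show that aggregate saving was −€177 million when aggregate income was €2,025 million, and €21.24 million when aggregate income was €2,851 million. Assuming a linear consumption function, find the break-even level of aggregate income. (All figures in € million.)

MPS = ΔS/ΔY = (21.24 − (-177))/(2851 − 2025) = 198.24/826 = 0.24
MPC = 1 − MPS = 0.76
From S(2025) = -177: −a + 0.24(2025) = -177, so a = 486 − (-177) = 663
Break-even (S = 0): Y = a/MPS = 663/0.24 = 2762.5

Y = 2762.5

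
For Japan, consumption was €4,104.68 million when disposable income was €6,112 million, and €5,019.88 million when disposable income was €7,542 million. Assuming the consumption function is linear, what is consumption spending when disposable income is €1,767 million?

MPC = (5019.88 − 4104.68)/(7542 − 6112) = 915.2/1430 = 0.64
a = 4104.68 − 0.64(6112) = 4104.68 − 3911.68 = 193
C = 193 + 0.64(1767) = 193 + 1130.88 = 1323.88

C = 1323.88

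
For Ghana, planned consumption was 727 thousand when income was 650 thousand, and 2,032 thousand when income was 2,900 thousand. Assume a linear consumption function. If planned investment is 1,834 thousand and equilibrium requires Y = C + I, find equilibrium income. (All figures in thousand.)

MPC = (2032 − 727)/(2900 − 650) = 1305/2250 = 0.58
a = 727 − 0.58(650) = 350
Equilibrium: Y = 350 + 0.58Y + 1834
0.42Y = 2184, so Y = 2184/0.42 = 5200

Y = 5200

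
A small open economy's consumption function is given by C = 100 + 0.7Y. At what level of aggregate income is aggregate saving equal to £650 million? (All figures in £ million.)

S = Y − C = -100 + 0.3Y
-100 + 0.3Y = 650, so 0.3Y = 750 and Y = 2500

Y = 2500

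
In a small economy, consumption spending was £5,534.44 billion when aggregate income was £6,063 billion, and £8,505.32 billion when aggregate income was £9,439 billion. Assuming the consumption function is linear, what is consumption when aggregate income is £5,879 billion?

C = 5372.52

MPC = (8505.32 − 5534.44)/(9439 − 6063) = 2970.88/3376 = 0.88
a = 5534.44 − 0.88(6063) = 5534.44 − 5335.44 = 199
C = 199 + 0.88(5879) = 199 + 5173.52 = 5372.52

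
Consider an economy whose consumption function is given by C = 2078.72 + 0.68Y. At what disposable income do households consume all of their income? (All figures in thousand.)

At break-even, C = Y: 2078.72 + 0.68Y = Y
0.32Y = 2078.72, so Y = 2078.72/0.32 = 6496

Y = 6496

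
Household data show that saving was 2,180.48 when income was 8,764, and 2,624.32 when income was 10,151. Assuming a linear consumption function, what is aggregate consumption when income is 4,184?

C = 3469.12

MPS = ΔS/ΔY = (2624.32 − 2180.48)/(10151 − 8764) = 443.84/1387 = 0.32
MPC = 1 − MPS = 0.68
Autonomous saving = 2180.48 − 0.32(8764) = -624, so a = 624
C = 624 + 0.68(4184) = 624 + 2845.12 = 3469.12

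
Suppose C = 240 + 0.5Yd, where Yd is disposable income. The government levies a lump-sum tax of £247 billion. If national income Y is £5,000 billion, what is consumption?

Yd = Y − T = 5000 − 247 = 4753
C = 240 + 0.5(4753) = 240 + 2376.5 = 2616.5

C = 2616.5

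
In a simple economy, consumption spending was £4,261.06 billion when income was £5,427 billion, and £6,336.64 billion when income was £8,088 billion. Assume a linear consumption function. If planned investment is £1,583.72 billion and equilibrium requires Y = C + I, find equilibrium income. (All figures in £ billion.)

Y = 7326

MPC = (6336.64 − 4261.06)/(8088 − 5427) = 2075.58/2661 = 0.78
a = 4261.06 − 0.78(5427) = 28
Equilibrium: Y = 28 + 0.78Y + 1583.72
0.22Y = 1611.72, so Y = 1611.72/0.22 = 7326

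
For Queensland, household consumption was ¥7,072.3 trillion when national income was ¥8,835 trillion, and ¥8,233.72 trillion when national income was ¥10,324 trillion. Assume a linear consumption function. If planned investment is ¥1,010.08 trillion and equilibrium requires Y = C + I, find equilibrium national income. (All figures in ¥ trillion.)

MPC = (8233.72 − 7072.3)/(10324 − 8835) = 1161.42/1489 = 0.78
a = 7072.3 − 0.78(8835) = 181
Equilibrium: Y = 181 + 0.78Y + 1010.08
0.22Y = 1191.08, so Y = 1191.08/0.22 = 5414

Y = 5414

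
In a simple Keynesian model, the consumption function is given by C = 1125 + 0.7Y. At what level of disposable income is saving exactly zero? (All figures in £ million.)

At break-even, C = Y: 1125 + 0.7Y = Y
0.3Y = 1125, so Y = 1125/0.3 = 3750

Y = 3750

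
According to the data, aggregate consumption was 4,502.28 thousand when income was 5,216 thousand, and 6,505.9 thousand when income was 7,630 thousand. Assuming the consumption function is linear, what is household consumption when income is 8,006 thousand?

MPC = (6505.9 − 4502.28)/(7630 − 5216) = 2003.62/2414 = 0.83
a = 4502.28 − 0.83(5216) = 4502.28 − 4329.28 = 173
C = 173 + 0.83(8006) = 173 + 6644.98 = 6817.98

C = 6817.98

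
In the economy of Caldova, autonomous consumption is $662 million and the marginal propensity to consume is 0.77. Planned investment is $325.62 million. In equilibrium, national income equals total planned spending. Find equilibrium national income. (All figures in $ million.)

Y = C + I = 662 + 0.77Y + 325.62
Y − 0.77Y = 987.62
0.23Y = 987.62, so Y = 987.62/0.23 = 4294

Y = 4294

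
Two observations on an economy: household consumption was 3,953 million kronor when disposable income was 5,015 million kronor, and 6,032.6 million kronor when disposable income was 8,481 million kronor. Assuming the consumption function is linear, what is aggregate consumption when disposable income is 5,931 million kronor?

MPC = (6032.6 − 3953)/(8481 − 5015) = 2079.6/3466 = 0.6
a = 3953 − 0.6(5015) = 3953 − 3009 = 944
C = 944 + 0.6(5931) = 944 + 3558.6 = 4502.6

C = 4502.6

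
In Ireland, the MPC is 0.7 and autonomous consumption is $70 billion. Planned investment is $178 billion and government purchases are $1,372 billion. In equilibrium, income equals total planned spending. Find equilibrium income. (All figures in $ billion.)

Y = 5400

Y = C + I + G = 70 + 0.7Y + 178 + 1372
Y − 0.7Y = 1620
0.3Y = 1620, so Y = 1620/0.3 = 5400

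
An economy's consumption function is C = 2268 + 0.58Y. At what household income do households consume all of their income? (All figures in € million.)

At break-even, C = Y: 2268 + 0.58Y = Y
0.42Y = 2268, so Y = 2268/0.42 = 5400

Y = 5400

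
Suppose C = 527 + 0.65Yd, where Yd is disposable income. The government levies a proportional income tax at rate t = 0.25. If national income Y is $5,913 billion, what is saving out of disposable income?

Yd = (1 − 0.25)(5913) = 0.75(5913) = 4434.75
C = 527 + 0.65(4434.75) = 527 + 2882.5875 = 3409.5875
S = Yd − C = 4434.75 − 3409.5875 = 1025.1625

S = 1025.1625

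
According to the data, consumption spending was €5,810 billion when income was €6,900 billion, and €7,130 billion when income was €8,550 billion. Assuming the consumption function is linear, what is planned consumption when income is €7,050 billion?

MPC = (7130 − 5810)/(8550 − 6900) = 1320/1650 = 0.8
a = 5810 − 0.8(6900) = 5810 − 5520 = 290
C = 290 + 0.8(7050) = 290 + 5640 = 5930

C = 5930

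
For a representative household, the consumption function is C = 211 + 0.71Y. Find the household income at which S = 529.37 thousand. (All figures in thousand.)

S = Y − C = -211 + 0.29Y
-211 + 0.29Y = 529.37, so 0.29Y = 740.37 and Y = 2553

Y = 2553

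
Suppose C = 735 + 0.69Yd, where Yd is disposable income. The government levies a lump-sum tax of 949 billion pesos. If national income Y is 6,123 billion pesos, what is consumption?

Yd = Y − T = 6123 − 949 = 5174
C = 735 + 0.69(5174) = 735 + 3570.06 = 4305.06

C = 4305.06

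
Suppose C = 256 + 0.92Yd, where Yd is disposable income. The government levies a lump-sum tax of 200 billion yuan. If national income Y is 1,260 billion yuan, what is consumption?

Yd = Y − T = 1260 − 200 = 1060
C = 256 + 0.92(1060) = 256 + 975.2 = 1231.2

C = 1231.2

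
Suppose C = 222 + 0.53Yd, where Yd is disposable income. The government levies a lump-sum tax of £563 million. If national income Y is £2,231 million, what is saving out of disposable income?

Yd = Y − T = 2231 − 563 = 1668
C = 222 + 0.53(1668) = 222 + 884.04 = 1106.04
S = Yd − C = 1668 − 1106.04 = 561.96

S = 561.96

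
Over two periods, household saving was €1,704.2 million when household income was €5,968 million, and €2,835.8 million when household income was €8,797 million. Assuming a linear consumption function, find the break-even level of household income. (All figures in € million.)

Y = 1707.5

MPS = ΔS/ΔY = (2835.8 − 1704.2)/(8797 − 5968) = 1131.6/2829 = 0.4
MPC = 1 − MPS = 0.6
From S(5968) = 1704.2: −a + 0.4(5968) = 1704.2, so a = 2387.2 − 1704.2 = 683
Break-even (S = 0): Y = a/MPS = 683/0.4 = 1707.5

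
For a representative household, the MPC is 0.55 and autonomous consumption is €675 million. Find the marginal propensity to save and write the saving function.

MPS = 1 − MPC = 1 − 0.55 = 0.45
S = Y − C = -675 + 0.45Y

MPS = 0.45; S = -675 + 0.45Y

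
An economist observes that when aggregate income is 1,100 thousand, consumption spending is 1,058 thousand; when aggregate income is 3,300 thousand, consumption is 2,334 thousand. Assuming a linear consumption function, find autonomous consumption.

a = 420

MPC = ΔC/ΔY = (2334 − 1058)/(3300 − 1100) = 1276/2200 = 0.58
a = C − MPC·Y = 1058 − 0.58(1100) = 1058 − 638 = 420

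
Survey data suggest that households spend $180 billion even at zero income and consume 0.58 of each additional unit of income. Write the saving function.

S = -180 + 0.42Y

S = Y − C = Y − (180 + 0.58Y) = -180 + (1 − 0.58)Y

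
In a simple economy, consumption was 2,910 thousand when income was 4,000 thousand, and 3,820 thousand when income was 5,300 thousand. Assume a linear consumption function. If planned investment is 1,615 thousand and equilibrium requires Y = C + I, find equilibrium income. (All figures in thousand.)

MPC = (3820 − 2910)/(5300 − 4000) = 910/1300 = 0.7
a = 2910 − 0.7(4000) = 110
Equilibrium: Y = 110 + 0.7Y + 1615
0.3Y = 1725, so Y = 1725/0.3 = 5750

Y = 5750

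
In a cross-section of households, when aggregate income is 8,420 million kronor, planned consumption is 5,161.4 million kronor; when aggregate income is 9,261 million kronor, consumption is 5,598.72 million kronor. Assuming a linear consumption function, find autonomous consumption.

a = 783

MPC = ΔC/ΔY = (5598.72 − 5161.4)/(9261 − 8420) = 437.32/841 = 0.52
a = C − MPC·Y = 5161.4 − 0.52(8420) = 5161.4 − 4378.4 = 783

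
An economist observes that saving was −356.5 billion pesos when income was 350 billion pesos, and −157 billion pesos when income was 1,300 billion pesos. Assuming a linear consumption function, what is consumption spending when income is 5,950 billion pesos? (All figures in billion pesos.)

C = 5130.5

MPS = ΔS/ΔY = (-157 − (-356.5))/(1300 − 350) = 199.5/950 = 0.21
MPC = 1 − MPS = 0.79
Autonomous saving = -356.5 − 0.21(350) = -430, so a = 430
C = 430 + 0.79(5950) = 430 + 4700.5 = 5130.5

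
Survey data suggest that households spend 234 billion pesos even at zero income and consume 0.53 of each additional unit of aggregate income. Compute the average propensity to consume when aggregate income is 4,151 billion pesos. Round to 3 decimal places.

APC = 0.586

C = 234 + 0.53(4151) = 2434.03
APC = C/Y = 2434.03/4151 = 0.586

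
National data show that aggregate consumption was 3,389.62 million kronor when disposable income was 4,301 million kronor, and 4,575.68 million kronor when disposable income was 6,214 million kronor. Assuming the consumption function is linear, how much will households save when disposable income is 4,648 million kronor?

S = 1043.24

MPC = (4575.68 − 3389.62)/(6214 − 4301) = 1186.06/1913 = 0.62
a = 3389.62 − 0.62(4301) = 3389.62 − 2666.62 = 723
C = 723 + 0.62(4648) = 3604.76
S = 4648 − 3604.76 = 1043.24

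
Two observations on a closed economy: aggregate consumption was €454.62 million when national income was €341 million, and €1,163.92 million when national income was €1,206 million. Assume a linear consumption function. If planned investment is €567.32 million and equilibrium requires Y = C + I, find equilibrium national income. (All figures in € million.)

MPC = (1163.92 − 454.62)/(1206 − 341) = 709.3/865 = 0.82
a = 454.62 − 0.82(341) = 175
Equilibrium: Y = 175 + 0.82Y + 567.32
0.18Y = 742.32, so Y = 742.32/0.18 = 4124

Y = 4124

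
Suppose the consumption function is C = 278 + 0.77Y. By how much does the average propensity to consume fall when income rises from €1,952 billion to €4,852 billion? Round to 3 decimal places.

At Y = 1952: C = 278 + 0.77(1952) = 1781.04, APC = 1781.04/1952 = 0.9124
At Y = 4852: C = 4014.04, APC = 4014.04/4852 = 0.8273
Fall in APC = 0.9124 − 0.8273 = 0.0851 ≈ 0.085

ΔAPC = 0.085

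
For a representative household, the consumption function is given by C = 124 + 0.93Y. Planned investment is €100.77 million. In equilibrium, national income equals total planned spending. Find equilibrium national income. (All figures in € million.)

Y = C + I = 124 + 0.93Y + 100.77
Y − 0.93Y = 224.77
0.07Y = 224.77, so Y = 224.77/0.07 = 3211

Y = 3211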